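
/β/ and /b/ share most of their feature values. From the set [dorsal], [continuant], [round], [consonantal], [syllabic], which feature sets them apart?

[continuant]

The two segments share [-dorsal], [-round], [+consonantal], [-syllabic]. The only feature from the list on which they differ: /β/ is [+continuant] while /b/ is [-continuant].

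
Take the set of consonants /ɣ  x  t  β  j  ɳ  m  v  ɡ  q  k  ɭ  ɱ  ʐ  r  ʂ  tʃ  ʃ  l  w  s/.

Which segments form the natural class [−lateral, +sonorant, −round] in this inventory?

Checking each segment against [−lateral], [+sonorant], [−round]: /j/ (palatal glide), /ɳ/ (retroflex nasal), /m/ (bilabial nasal), /ɱ/ (labiodental nasal), /r/ (alveolar trill) satisfy every feature; every other segment in the inventory fails at least one.

j, ɳ, m, ɱ, r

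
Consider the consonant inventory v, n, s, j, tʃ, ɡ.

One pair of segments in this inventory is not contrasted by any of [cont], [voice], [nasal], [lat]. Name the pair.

Both /v/ and /j/ are [+continuant], [+voice], [-nasal], [-lateral]. Since the list omits [sonorant], [labial] and [dorsal] — which do distinguish the voiced labiodental fricative from the palatal glide — this pair collapses; all other pairs remain distinct.

v, j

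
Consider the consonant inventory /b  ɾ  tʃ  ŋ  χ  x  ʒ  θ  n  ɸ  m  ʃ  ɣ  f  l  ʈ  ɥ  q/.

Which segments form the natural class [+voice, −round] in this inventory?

b, ɾ, ŋ, ʒ, n, m, ɣ, l

Checking each segment against [+voice], [−round]: /b/ (voiced bilabial stop), /ɾ/ (alveolar tap), /ŋ/ (velar nasal), /ʒ/ (voiced postalveolar fricative), /n/ (alveolar nasal), /m/ (bilabial nasal), among others, satisfy every feature; every other segment in the inventory fails at least one.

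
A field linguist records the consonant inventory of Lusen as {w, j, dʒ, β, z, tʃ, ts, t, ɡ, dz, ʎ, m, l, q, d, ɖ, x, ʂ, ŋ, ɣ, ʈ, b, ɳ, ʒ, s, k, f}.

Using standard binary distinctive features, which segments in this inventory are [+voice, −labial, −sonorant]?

dʒ, z, ɡ, dz, d, ɖ, ɣ, ʒ

Checking each segment against [+voice], [−labial], [−sonorant]: /dʒ/ (voiced postalveolar affricate), /z/ (voiced alveolar fricative), /ɡ/ (voiced velar stop), /dz/ (voiced alveolar affricate), /d/ (voiced alveolar stop), /ɖ/ (voiced retroflex stop), among others, satisfy every feature; every other segment in the inventory fails at least one.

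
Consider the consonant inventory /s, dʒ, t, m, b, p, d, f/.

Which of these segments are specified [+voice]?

dʒ, m, b, d

The feature [voice] marks segments produced with vocal-fold vibration. In this inventory /dʒ, m, b, d/ have that property, so they are [+voice]; /s, t, p, f/ are [-voice].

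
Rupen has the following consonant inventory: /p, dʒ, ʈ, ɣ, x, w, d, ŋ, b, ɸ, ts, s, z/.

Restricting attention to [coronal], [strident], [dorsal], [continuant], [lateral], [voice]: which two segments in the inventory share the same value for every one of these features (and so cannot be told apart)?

ɣ, w

/ɣ/ (voiced velar fricative) and /w/ (labial-velar glide) are both [-coronal], [-strident], [+dorsal], [+continuant], [-lateral], [+voice], so none of the listed features separates them. (They do differ in [sonorant], [labial] and [round], which are not among the given features.) Every other pair in the inventory differs on at least one listed feature.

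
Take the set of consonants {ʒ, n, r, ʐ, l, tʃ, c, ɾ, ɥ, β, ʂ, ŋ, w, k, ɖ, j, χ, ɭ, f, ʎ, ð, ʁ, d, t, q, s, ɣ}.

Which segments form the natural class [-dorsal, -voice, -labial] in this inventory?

Checking each segment against [-dorsal], [-voice], [-labial]: /tʃ/ (voiceless postalveolar affricate), /ʂ/ (voiceless retroflex fricative), /t/ (voiceless alveolar stop), /s/ (voiceless alveolar fricative) satisfy every feature; every other segment in the inventory fails at least one.

tʃ, ʂ, t, s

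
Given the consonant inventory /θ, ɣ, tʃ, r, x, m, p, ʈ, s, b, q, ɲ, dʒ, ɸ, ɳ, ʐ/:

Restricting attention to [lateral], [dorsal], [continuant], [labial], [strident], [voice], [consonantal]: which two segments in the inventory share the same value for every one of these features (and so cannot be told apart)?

On the given features, /m/ and /b/ have an identical profile: [-lateral], [-dorsal], [-continuant], [+labial], [-strident], [+voice], [+consonantal]. No other two segments in the inventory coincide on all 7 features. (They do differ in [sonorant] and [nasal], which are not among the given features.)

m, b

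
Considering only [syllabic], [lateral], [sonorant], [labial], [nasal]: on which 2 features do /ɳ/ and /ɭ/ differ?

/ɳ/ (retroflex nasal) and /ɭ/ (retroflex lateral approximant) agree on [−syllabic], [+sonorant], [−labial]. They differ on [nasal] (/ɳ/ [+], /ɭ/ [−]), [lateral] (/ɳ/ [−], /ɭ/ [+]).

[nasal], [lateral]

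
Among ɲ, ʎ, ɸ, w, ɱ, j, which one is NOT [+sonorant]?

ɸ

/ʎ, w, ɲ, ɱ, j/ are all [+sonorant]; /ɸ/ (voiceless bilabial fricative) is [−sonorant].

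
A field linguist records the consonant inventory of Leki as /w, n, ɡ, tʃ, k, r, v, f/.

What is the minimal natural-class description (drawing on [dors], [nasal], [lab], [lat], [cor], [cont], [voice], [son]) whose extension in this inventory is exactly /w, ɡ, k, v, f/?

[−cor]

/w, ɡ, k, v, f/ are exactly the [−coronal] segments in the inventory, so a single feature suffices.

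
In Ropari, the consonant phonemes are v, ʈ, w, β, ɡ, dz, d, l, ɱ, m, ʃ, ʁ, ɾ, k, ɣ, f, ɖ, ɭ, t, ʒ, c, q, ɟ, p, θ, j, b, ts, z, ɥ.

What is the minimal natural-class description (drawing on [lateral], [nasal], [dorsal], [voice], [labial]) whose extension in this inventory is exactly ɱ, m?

/ɱ, m/ are exactly the [+nasal] segments in the inventory, so a single feature suffices.

[+nasal]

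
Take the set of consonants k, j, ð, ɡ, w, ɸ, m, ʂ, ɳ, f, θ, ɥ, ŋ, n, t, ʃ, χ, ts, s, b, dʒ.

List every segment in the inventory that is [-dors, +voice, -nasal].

Checking each segment against [-dorsal], [+voice], [-nasal]: /ð/ (voiced dental fricative), /b/ (voiced bilabial stop), /dʒ/ (voiced postalveolar affricate) satisfy every feature; every other segment in the inventory fails at least one.

ð, b, dʒ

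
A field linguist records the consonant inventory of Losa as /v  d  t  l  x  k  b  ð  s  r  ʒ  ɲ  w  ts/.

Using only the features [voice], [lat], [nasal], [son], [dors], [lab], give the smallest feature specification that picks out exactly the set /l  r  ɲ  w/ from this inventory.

[+son]

/l, r, ɲ, w/ are exactly the [+sonorant] segments in the inventory, so a single feature suffices.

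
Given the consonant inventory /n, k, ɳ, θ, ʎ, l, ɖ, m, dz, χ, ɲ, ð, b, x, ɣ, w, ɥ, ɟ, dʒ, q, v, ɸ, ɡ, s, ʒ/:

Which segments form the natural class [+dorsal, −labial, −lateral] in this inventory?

k, χ, ɲ, x, ɣ, ɟ, q, ɡ

Eliminate segments failing any feature: /n, ɳ, θ, l, ɖ, m, dz, ð, b, dʒ, v, ɸ, s, ʒ/ are [−dorsal]; /ʎ/ is [+lateral]; /w, ɥ/ are [+labial]. The remaining /k, χ, ɲ, x, ɣ, ɟ, q, ɡ/ satisfy [+dorsal], [−labial], [−lateral].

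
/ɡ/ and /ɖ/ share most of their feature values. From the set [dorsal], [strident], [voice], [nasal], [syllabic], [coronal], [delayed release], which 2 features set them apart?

[coronal], [dorsal]

/ɡ/ (voiced velar stop) and /ɖ/ (voiced retroflex stop) agree on [-strident], [+voice], [-nasal], [-syllabic], [-delayed release]. They differ on [coronal] (/ɡ/ [-], /ɖ/ [+]), [dorsal] (/ɡ/ [+], /ɖ/ [-]).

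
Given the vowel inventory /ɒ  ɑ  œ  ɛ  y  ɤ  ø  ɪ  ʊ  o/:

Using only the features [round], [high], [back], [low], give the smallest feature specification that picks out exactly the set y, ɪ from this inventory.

Every target segment is [+high], [−back]; each remaining inventory member fails at least one of these. Each conjunct is needed — [−back] alone would also admit /œ, ɛ, ø/; [+high] alone would also admit /ʊ/ — and no other single listed feature has exactly this extension, so two is the minimum.

[+high, −back]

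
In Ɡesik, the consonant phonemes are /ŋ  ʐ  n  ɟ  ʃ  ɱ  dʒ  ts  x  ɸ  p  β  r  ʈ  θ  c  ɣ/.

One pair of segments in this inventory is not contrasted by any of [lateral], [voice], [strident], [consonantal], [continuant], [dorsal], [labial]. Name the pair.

ɟ, ŋ

Both /ɟ/ and /ŋ/ are [-lateral], [+voice], [-strident], [+consonantal], [-continuant], [+dorsal], [-labial]. Since the list omits [sonorant], [nasal] and [back] — which do distinguish the voiced palatal stop from the velar nasal — this pair collapses; all other pairs remain distinct.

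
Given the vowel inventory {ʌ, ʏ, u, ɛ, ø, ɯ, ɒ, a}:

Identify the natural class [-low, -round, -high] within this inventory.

ʌ, ɛ

Among the inventory, the [-low] segments are /ʌ, ʏ, u, ɛ, ø, ɯ/.
Intersecting with [-round] gives /ʌ, ɛ, ɯ/.
Among these, [-high] leaves /ʌ, ɛ/.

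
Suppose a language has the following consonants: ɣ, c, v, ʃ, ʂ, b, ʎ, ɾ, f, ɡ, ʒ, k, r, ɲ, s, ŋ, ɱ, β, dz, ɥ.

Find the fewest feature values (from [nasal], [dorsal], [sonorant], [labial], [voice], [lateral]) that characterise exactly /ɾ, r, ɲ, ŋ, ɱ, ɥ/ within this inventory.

Every target segment is [+sonorant], [-lateral]; each remaining inventory member fails at least one of these. Each conjunct is needed — [-lateral] alone would also admit /ɣ, c, v, ʃ, …/; [+sonorant] alone would also admit /ʎ/ — and no other single listed feature has exactly this extension, so two is the minimum.

[+sonorant, -lateral]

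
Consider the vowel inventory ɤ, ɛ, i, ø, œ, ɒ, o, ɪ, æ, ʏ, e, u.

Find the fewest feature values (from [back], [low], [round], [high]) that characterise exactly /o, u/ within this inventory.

[−low, +back, +round]

/o, u/ are all [−low], [+back], [+round], and no other segment in the inventory matches all three values. Dropping any one of them over-generates: [+back, +round] alone would also admit /ɒ/; [−low, +round] alone would also admit /ø, œ, ʏ/; [−low, +back] alone would also admit /ɤ/. No other combination of two listed features picks out exactly this set either, so fewer than three features will not do.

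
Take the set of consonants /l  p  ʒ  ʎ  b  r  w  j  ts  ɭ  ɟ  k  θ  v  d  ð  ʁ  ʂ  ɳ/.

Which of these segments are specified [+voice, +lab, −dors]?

Eliminate segments failing any feature: /l, ʒ, ʎ, r, j, ɭ, ɟ, d, ð, ʁ, ɳ/ are [−labial]; /p, ts, k, θ, ʂ/ are [−voice]; /w/ is [+dorsal]. The remaining /b, v/ satisfy [+voice], [+labial], [−dorsal].

b, v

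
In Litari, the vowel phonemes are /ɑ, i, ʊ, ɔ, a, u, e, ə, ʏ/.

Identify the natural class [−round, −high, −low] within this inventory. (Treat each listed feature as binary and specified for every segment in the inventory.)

e, ə

The [−round] segments are /ɑ, i, a, e, ə/.
Of those, [−high] gives /ɑ, a, e, ə/.
Intersecting with [−low] leaves /e, ə/.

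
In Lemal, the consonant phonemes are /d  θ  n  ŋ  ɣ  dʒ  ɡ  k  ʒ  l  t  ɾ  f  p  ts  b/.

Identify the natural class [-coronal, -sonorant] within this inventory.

The [-coronal] segments are /ŋ, ɣ, ɡ, k, f, p, b/.
Within that set, [-sonorant] leaves /ɣ, ɡ, k, f, p, b/.

ɣ, ɡ, k, f, p, b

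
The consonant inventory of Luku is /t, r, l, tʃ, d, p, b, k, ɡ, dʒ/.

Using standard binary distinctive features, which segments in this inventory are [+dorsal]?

k, ɡ

The feature [dorsal] marks segments articulated with the tongue body. In this inventory /k, ɡ/ have that property, so they are [+dorsal]; /t, r, l, tʃ, d, p, b, dʒ/ are [−dorsal].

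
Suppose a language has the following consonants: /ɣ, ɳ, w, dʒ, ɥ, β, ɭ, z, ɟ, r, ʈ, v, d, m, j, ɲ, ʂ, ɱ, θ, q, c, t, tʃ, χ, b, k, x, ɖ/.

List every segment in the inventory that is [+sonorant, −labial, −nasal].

ɭ, r, j

First, the [+sonorant] segments are /ɳ, w, ɥ, ɭ, r, m, j, ɲ, ɱ/.
Among these, [−labial] gives /ɳ, ɭ, r, j, ɲ/.
Of those, [−nasal] leaves /ɭ, r, j/.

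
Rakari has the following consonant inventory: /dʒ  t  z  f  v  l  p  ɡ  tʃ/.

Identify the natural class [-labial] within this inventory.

dʒ, t, z, l, ɡ, tʃ

The [-labial] segments here are /dʒ, t, z, l, ɡ, tʃ/; the remaining /f, v, p/ are [+labial].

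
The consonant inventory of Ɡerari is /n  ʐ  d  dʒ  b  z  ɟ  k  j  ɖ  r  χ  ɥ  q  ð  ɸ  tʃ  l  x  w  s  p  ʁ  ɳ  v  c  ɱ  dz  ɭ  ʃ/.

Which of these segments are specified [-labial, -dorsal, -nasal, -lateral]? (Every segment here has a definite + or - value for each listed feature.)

ʐ, d, dʒ, z, ɖ, r, ð, tʃ, s, dz, ʃ

The [-labial] segments are /n, ʐ, d, dʒ, z, ɟ, k, j, ɖ, r, χ, q, ð, tʃ, l, x, s, ʁ, ɳ, c, dz, ɭ, ʃ/.
Of those, [-dorsal] gives /n, ʐ, d, dʒ, z, ɖ, r, ð, tʃ, l, s, ɳ, dz, ɭ, ʃ/.
Intersecting with [-nasal] gives /ʐ, d, dʒ, z, ɖ, r, ð, tʃ, l, s, dz, ɭ, ʃ/.
Within that set, [-lateral] leaves /ʐ, d, dʒ, z, ɖ, r, ð, tʃ, s, dz, ʃ/.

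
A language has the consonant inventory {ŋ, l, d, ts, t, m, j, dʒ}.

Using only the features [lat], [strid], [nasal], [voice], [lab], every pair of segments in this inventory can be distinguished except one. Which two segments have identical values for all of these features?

Both /d/ and /j/ are [−lateral], [−strident], [−nasal], [+voice], [−labial]. Since the list omits [sonorant], [continuant] and [dorsal] — which do distinguish the voiced alveolar stop from the palatal glide — this pair collapses; all other pairs remain distinct.

d, j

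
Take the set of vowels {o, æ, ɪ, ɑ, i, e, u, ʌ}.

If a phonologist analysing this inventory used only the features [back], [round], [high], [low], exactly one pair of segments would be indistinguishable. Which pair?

Both /ɪ/ and /i/ are [-back], [-round], [+high], [-low]. Since the list omits [tense] — which does distinguish the high front unrounded lax vowel from the high front unrounded tense vowel — this pair collapses; all other pairs remain distinct.

ɪ, i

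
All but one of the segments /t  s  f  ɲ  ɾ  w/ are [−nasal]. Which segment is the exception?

ɲ

Every segment except /ɲ/ is [−nasal]. /ɲ/ (palatal nasal) is [+nasal], so it is the exception.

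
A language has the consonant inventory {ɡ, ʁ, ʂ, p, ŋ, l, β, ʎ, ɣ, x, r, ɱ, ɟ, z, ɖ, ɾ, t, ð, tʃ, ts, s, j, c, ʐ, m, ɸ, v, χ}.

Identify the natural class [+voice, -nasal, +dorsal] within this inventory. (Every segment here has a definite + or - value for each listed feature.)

ɡ, ʁ, ʎ, ɣ, ɟ, j

Among the inventory, the [+voice] segments are /ɡ, ʁ, ŋ, l, β, ʎ, ɣ, r, ɱ, ɟ, z, ɖ, ɾ, ð, j, ʐ, m, v/.
Intersecting with [-nasal] gives /ɡ, ʁ, l, β, ʎ, ɣ, r, ɟ, z, ɖ, ɾ, ð, j, ʐ, v/.
Of those, [+dorsal] leaves /ɡ, ʁ, ʎ, ɣ, ɟ, j/.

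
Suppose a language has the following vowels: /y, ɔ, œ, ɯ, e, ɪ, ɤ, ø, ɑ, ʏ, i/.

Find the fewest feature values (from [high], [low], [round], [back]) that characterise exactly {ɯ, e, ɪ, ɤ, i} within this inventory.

[-low, -round]

/ɯ, e, ɪ, ɤ, i/ are all [-low], [-round], and no other segment in the inventory matches both values. Dropping any one of them over-generates: [-round] alone would also admit /ɑ/; [-low] alone would also admit /y, ɔ, œ, ø, …/. No other single listed feature picks out exactly this set either, so fewer than two features will not do.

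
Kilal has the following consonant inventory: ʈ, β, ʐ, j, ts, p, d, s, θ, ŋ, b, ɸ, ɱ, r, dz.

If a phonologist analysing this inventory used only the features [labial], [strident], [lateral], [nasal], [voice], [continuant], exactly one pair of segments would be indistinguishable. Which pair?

r, j

/r/ (alveolar trill) and /j/ (palatal glide) are both [−labial], [−strident], [−lateral], [−nasal], [+voice], [+continuant], so none of the listed features separates them. (They do differ in [dorsal], which is not among the given features.) Every other pair in the inventory differs on at least one listed feature.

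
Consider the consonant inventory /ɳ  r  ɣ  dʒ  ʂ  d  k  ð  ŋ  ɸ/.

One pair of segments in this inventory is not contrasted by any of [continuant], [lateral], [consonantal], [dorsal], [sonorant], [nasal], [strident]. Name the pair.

ɸ, ð

/ɸ/ (voiceless bilabial fricative) and /ð/ (voiced dental fricative) are both [+continuant], [-lateral], [+consonantal], [-dorsal], [-sonorant], [-nasal], [-strident], so none of the listed features separates them. (They do differ in [voice], [labial] and [coronal], which are not among the given features.) Every other pair in the inventory differs on at least one listed feature.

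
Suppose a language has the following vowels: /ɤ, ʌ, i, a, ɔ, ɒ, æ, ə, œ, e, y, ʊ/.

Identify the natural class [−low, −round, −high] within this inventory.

The [−low] segments are /ɤ, ʌ, i, ɔ, ə, œ, e, y, ʊ/.
Then [−round] gives /ɤ, ʌ, i, ə, e/.
Then [−high] leaves /ɤ, ʌ, ə, e/.

ɤ, ʌ, ə, e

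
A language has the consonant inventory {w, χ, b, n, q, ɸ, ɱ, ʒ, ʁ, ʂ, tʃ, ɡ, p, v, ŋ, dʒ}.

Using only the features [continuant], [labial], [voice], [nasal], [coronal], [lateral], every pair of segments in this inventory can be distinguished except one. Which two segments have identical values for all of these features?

Both /v/ and /w/ are [+continuant], [+labial], [+voice], [-nasal], [-coronal], [-lateral]. Since the list omits [sonorant], [round] and [dorsal] — which do distinguish the voiced labiodental fricative from the labial-velar glide — this pair collapses; all other pairs remain distinct.

v, w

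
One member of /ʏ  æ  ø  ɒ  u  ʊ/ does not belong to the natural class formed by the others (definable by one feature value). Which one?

The remaining segments after removing /æ/ share [+round]; /æ/ (low front unrounded vowel) is [−round]. For every other candidate removal, the leftover set fails to share any single feature value that the removed segment lacks.

æ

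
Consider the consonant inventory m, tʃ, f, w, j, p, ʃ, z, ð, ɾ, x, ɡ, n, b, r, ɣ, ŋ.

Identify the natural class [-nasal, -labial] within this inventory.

tʃ, j, ʃ, z, ð, ɾ, x, ɡ, r, ɣ

Eliminate segments failing any feature: /m, n, ŋ/ are [+nasal]; /f, w, p, b/ are [+labial]. The remaining /tʃ, j, ʃ, z, ð, ɾ, x, ɡ, r, ɣ/ satisfy [-nasal], [-labial].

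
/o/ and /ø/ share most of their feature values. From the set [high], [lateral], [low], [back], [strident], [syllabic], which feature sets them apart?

/o/ is the mid back rounded tense vowel and /ø/ is the mid front rounded tense vowel. Both are [−high], [−lateral], [−low], [−strident], [+syllabic]. /o/ is [+back] while /ø/ is [−back], so the distinguishing feature is [back].

[back]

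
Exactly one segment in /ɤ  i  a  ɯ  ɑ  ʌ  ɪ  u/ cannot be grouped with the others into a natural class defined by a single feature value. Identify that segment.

u

[round] groups all but one: /a, ɑ, ʌ, ɪ, i, ɤ, ɯ/ share [-round] while /u/ (high back rounded tense vowel) alone is [+round]. Removing any other segment would not leave a single-feature class that excludes it.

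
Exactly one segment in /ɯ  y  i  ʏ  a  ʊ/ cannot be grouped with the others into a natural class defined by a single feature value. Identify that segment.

The remaining segments after removing /a/ share [+high]; /a/ (low unrounded vowel) is [-high]. For every other candidate removal, the leftover set fails to share any single feature value that the removed segment lacks.

a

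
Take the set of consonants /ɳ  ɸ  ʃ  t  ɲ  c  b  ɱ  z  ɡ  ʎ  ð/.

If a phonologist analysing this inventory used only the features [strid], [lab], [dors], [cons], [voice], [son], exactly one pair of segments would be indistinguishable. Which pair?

/ɲ/ (palatal nasal) and /ʎ/ (palatal lateral approximant) are both [−strident], [−labial], [+dorsal], [+consonantal], [+voice], [+sonorant], so none of the listed features separates them. (They do differ in [nasal] and [lateral], which are not among the given features.) Every other pair in the inventory differs on at least one listed feature.

ɲ, ʎ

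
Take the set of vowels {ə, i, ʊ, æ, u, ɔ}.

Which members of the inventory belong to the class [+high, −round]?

i

Checking each segment against [+high], [−round]: /i/ (high front unrounded tense vowel) satisfies every feature; every other segment in the inventory fails at least one.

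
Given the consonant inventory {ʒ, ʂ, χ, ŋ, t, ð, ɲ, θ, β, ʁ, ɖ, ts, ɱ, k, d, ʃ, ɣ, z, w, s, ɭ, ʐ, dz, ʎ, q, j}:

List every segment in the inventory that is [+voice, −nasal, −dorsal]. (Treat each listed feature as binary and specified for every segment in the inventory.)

First, the [+voice] segments are /ʒ, ŋ, ð, ɲ, β, ʁ, ɖ, ɱ, d, ɣ, z, w, ɭ, ʐ, dz, ʎ, j/.
Of those, [−nasal] gives /ʒ, ð, β, ʁ, ɖ, d, ɣ, z, w, ɭ, ʐ, dz, ʎ, j/.
Then [−dorsal] leaves /ʒ, ð, β, ɖ, d, z, ɭ, ʐ, dz/.

ʒ, ð, β, ɖ, d, z, ɭ, ʐ, dz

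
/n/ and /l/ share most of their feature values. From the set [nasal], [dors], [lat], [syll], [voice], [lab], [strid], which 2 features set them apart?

[nasal], [lateral]

/n/ is the alveolar nasal and /l/ is the alveolar lateral approximant. Both are [−dorsal], [−syllabic], [+voice], [−labial], [−strident]. /n/ is [+nasal] while /l/ is [−nasal]; /n/ is [−lateral] while /l/ is [+lateral], so the distinguishing features are [nasal], [lateral].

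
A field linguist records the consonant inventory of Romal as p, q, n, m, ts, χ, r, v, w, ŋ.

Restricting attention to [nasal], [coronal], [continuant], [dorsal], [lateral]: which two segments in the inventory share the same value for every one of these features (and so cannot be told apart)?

w, χ

On the given features, /w/ and /χ/ have an identical profile: [-nasal], [-coronal], [+continuant], [+dorsal], [-lateral]. No other two segments in the inventory coincide on all 5 features. (They do differ in [sonorant], [voice], [labial], [round] and [high], which are not among the given features.)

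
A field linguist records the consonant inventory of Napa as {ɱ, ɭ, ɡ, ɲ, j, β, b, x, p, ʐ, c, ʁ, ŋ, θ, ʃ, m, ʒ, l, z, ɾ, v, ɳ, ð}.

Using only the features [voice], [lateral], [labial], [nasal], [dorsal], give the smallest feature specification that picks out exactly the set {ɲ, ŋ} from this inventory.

Every target segment is [+nasal], [+dorsal]; each remaining inventory member fails at least one of these. Each conjunct is needed — [+dorsal] alone would also admit /ɡ, j, x, c, …/; [+nasal] alone would also admit /ɱ, m, ɳ/ — and no other single listed feature has exactly this extension, so two is the minimum.

[+nasal, +dorsal]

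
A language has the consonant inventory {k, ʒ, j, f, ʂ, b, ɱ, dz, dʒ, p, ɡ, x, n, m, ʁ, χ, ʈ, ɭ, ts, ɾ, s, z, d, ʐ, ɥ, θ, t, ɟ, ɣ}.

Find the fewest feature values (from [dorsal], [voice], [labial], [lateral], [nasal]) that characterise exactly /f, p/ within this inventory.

[-voice, +labial]

The class [-voice], [+labial] has exactly /f, p/ as its extension in this inventory. No smaller conjunction from the listed features achieves this: [+labial] alone would also admit /b, ɱ, m, ɥ/; [-voice] alone would also admit /k, ʂ, x, χ, …/; and checking the remaining single features turns up none with this extension.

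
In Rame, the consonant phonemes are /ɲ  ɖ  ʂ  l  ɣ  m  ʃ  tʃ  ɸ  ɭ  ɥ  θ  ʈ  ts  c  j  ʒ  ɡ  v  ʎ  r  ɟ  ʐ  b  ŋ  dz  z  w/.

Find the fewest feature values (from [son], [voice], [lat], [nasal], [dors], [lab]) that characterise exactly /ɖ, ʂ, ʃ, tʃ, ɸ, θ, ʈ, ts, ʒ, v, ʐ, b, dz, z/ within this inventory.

/ɖ, ʂ, ʃ, tʃ, ɸ, θ, ʈ, ts, ʒ, v, ʐ, b, dz, z/ are all [−sonorant], [−dorsal], and no other segment in the inventory matches both values. Dropping any one of them over-generates: [−dorsal] alone would also admit /l, m, ɭ, r/; [−sonorant] alone would also admit /ɣ, c, ɡ, ɟ/. No other single listed feature picks out exactly this set either, so fewer than two features will not do.

[−son, −dors]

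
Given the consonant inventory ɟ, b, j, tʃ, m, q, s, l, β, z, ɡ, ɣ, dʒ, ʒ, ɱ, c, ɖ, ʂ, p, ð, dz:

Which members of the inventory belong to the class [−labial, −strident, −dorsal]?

l, ɖ, ð

First, the [−labial] segments are /ɟ, j, tʃ, q, s, l, z, ɡ, ɣ, dʒ, ʒ, c, ɖ, ʂ, ð, dz/.
Within that set, [−strident] gives /ɟ, j, q, l, ɡ, ɣ, c, ɖ, ð/.
Within that set, [−dorsal] leaves /l, ɖ, ð/.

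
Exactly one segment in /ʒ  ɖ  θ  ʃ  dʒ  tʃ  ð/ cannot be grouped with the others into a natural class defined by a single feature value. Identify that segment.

ɖ

[distributed] groups all but one: /ʒ, dʒ, tʃ, ʃ, ð, θ/ share [+distributed] while /ɖ/ (voiced retroflex stop) alone is [-distributed]. Removing any other segment would not leave a single-feature class that excludes it.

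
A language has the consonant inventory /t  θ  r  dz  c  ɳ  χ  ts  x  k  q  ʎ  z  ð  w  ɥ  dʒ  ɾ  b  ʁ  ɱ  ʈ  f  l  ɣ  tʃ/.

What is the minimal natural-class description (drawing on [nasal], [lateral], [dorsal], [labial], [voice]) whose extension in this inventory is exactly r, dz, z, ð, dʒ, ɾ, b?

[+voice, −nasal, −lateral, −dorsal]

/r, dz, z, ð, dʒ, ɾ, b/ are all [+voice], [−nasal], [−lateral], [−dorsal], and no other segment in the inventory matches all four values. Dropping any one of them over-generates: [−nasal, −lateral, −dorsal] alone would also admit /t, θ, ts, ʈ, …/; [+voice, −lateral, −dorsal] alone would also admit /ɳ, ɱ/; [+voice, −nasal, −dorsal] alone would also admit /l/; [+voice, −nasal, −lateral] alone would also admit /w, ɥ, ʁ, ɣ/. No other combination of three listed features picks out exactly this set either, so fewer than four features will not do.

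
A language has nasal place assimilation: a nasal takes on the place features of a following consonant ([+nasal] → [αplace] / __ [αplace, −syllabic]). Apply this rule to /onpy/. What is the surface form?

[ompy]

The only nasal preceding a consonant is /n/ before /p/. /p/ is [+labial], so /n/ → /m/, giving [ompy].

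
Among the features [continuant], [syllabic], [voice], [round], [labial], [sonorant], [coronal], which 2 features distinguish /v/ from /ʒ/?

[labial], [coronal]

/v/ (voiced labiodental fricative) and /ʒ/ (voiced postalveolar fricative) agree on [+continuant], [-syllabic], [+voice], [-round], [-sonorant]. They differ on [labial] (/v/ [+], /ʒ/ [-]), [coronal] (/v/ [-], /ʒ/ [+]).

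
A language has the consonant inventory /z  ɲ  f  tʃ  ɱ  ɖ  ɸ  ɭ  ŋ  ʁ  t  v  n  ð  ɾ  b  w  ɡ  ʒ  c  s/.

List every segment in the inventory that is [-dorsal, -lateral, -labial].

z, tʃ, ɖ, t, n, ð, ɾ, ʒ, s

Eliminate segments failing any feature: /ɲ, ŋ, ʁ, w, ɡ, c/ are [+dorsal]; /f, ɱ, ɸ, v, b/ are [+labial]; /ɭ/ is [+lateral]. The remaining /z, tʃ, ɖ, t, n, ð, ɾ, ʒ, s/ satisfy [-dorsal], [-lateral], [-labial].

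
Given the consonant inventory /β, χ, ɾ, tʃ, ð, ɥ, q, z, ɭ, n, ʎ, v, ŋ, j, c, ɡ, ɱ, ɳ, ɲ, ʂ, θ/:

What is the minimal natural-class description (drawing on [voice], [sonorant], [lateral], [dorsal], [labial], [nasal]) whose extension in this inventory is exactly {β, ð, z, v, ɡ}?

Every target segment is [-sonorant], [+voice]; each remaining inventory member fails at least one of these. Each conjunct is needed — [+voice] alone would also admit /ɾ, ɥ, ɭ, n, …/; [-sonorant] alone would also admit /χ, tʃ, q, c, …/ — and no other single listed feature has exactly this extension, so two is the minimum.

[-sonorant, +voice]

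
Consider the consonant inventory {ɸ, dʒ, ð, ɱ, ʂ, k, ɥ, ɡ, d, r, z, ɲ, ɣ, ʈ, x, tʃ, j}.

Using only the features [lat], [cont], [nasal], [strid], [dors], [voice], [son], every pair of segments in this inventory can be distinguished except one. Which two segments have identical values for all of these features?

Both /j/ and /ɥ/ are [−lateral], [+continuant], [−nasal], [−strident], [+dorsal], [+voice], [+sonorant]. Since the list omits [labial] and [round] — which do distinguish the palatal glide from the labial-palatal glide — this pair collapses; all other pairs remain distinct.

j, ɥ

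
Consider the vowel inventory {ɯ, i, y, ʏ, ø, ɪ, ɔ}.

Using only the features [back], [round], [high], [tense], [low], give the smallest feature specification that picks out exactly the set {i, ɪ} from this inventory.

Every target segment is [−back], [−round]; each remaining inventory member fails at least one of these. Each conjunct is needed — [−round] alone would also admit /ɯ/; [−back] alone would also admit /y, ʏ, ø/ — and no other single listed feature has exactly this extension, so two is the minimum.

[−back, −round]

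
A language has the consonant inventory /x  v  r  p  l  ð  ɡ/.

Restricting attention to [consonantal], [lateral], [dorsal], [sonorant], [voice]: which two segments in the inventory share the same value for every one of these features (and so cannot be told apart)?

On the given features, /ð/ and /v/ have an identical profile: [+consonantal], [-lateral], [-dorsal], [-sonorant], [+voice]. No other two segments in the inventory coincide on all 5 features. (They do differ in [labial] and [coronal], which are not among the given features.)

ð, v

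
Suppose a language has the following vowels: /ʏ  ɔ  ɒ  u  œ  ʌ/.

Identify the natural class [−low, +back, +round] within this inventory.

Checking each segment against [−low], [+back], [+round]: /ɔ/ (mid back rounded lax vowel), /u/ (high back rounded tense vowel) satisfy every feature; every other segment in the inventory fails at least one.

ɔ, u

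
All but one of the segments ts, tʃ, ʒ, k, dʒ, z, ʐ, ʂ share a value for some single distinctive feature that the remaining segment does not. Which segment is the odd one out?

k

[strident] (equivalently [coronal], [dorsal]) groups all but one: /dʒ, tʃ, ʐ, z, ʒ, ʂ, ts/ share [+strident] while /k/ (voiceless velar stop) alone is [-strident]. Removing any other segment would not leave a single-feature class that excludes it.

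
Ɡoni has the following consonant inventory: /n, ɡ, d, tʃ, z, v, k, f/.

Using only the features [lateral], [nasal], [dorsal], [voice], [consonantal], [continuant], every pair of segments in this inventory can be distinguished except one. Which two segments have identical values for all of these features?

z, v

On the given features, /z/ and /v/ have an identical profile: [-lateral], [-nasal], [-dorsal], [+voice], [+consonantal], [+continuant]. No other two segments in the inventory coincide on all 6 features. (They do differ in [labial] and [coronal], which are not among the given features.)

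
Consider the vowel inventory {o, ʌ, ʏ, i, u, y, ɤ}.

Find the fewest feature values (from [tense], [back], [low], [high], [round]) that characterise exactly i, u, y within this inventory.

The class [+high], [+tense] has exactly /i, u, y/ as its extension in this inventory. No smaller conjunction from the listed features achieves this: [+tense] alone would also admit /o, ɤ/; [+high] alone would also admit /ʏ/; and checking the remaining single features turns up none with this extension.

[+high, +tense]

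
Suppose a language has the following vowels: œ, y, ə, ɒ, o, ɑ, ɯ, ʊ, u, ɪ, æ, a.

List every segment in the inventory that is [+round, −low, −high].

Checking each segment against [+round], [−low], [−high]: /œ/ (mid front rounded lax vowel), /o/ (mid back rounded tense vowel) satisfy every feature; every other segment in the inventory fails at least one.

œ, o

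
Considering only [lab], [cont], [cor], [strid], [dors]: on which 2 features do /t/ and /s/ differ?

/t/ is the voiceless alveolar stop and /s/ is the voiceless alveolar fricative. Both are [-labial], [+coronal], [-dorsal]. /t/ is [-continuant] while /s/ is [+continuant]; /t/ is [-strident] while /s/ is [+strident], so the distinguishing features are [continuant], [strident].

[continuant], [strident]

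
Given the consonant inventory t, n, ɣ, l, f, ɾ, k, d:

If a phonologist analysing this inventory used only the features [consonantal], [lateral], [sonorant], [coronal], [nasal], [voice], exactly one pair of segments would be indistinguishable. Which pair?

k, f

Both /k/ and /f/ are [+consonantal], [−lateral], [−sonorant], [−coronal], [−nasal], [−voice]. Since the list omits [continuant], [labial] and [dorsal] — which do distinguish the voiceless velar stop from the voiceless labiodental fricative — this pair collapses; all other pairs remain distinct.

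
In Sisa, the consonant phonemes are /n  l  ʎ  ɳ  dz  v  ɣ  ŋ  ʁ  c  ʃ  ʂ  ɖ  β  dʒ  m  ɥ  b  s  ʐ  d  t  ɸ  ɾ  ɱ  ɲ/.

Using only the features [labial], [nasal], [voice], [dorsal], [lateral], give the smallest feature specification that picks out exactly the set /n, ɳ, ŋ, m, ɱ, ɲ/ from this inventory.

[+nasal]

/n, ɳ, ŋ, m, ɱ, ɲ/ are exactly the [+nasal] segments in the inventory, so a single feature suffices.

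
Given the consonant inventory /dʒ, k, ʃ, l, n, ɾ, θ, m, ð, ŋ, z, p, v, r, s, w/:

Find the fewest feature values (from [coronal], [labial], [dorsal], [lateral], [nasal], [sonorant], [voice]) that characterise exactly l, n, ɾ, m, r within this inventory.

/l, n, ɾ, m, r/ are all [+sonorant], [−dorsal], and no other segment in the inventory matches both values. Dropping any one of them over-generates: [−dorsal] alone would also admit /dʒ, ʃ, θ, ð, …/; [+sonorant] alone would also admit /ŋ, w/. No other single listed feature picks out exactly this set either, so fewer than two features will not do.

[+sonorant, −dorsal]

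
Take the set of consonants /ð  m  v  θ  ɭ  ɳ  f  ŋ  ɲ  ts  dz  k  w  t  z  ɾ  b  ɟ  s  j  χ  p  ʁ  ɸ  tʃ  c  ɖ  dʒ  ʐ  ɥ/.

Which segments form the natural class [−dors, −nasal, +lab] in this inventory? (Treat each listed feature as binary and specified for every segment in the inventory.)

Checking each segment against [−dorsal], [−nasal], [+labial]: /v/ (voiced labiodental fricative), /f/ (voiceless labiodental fricative), /b/ (voiced bilabial stop), /p/ (voiceless bilabial stop), /ɸ/ (voiceless bilabial fricative) satisfy every feature; every other segment in the inventory fails at least one.

v, f, b, p, ɸ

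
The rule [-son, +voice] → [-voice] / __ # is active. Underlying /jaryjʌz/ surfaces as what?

/z/ satisfies [-son, +voice] and sits in __ #. The [-voice] counterpart of the voiced alveolar fricative is /s/. Other segments in /jaryjʌz/ either fail the structural description or are not in the environment, so the surface form is [jaryjʌs].

[jaryjʌs]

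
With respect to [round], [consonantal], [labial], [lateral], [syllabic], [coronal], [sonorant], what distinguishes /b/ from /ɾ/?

The two segments share [-round], [+consonantal], [-lateral], [-syllabic]. The only features from the list on which they differ: /b/ is [-sonorant] while /ɾ/ is [+sonorant]; /b/ is [+labial] while /ɾ/ is [-labial]; /b/ is [-coronal] while /ɾ/ is [+coronal].

[sonorant], [labial], [coronal]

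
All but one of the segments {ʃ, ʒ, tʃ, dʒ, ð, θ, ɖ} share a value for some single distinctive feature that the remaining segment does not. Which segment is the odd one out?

ɖ

/dʒ, ʃ, tʃ, ʒ, θ, ð/ are all [+distributed], but /ɖ/ (voiced retroflex stop) is [−distributed]. No other single segment can be removed to leave a set sharing one feature value that the removed segment lacks, so /ɖ/ is the odd one out.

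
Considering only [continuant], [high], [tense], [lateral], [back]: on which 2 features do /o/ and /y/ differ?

[high], [back]

The two segments share [+continuant], [+tense], [-lateral]. The only features from the list on which they differ: /o/ is [-high] while /y/ is [+high]; /o/ is [+back] while /y/ is [-back].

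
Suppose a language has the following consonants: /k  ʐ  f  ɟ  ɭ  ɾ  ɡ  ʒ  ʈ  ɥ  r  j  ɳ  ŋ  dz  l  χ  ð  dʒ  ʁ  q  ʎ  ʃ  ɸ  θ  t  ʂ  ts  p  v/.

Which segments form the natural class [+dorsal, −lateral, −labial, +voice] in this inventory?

The [+dorsal] segments are /k, ɟ, ɡ, ɥ, j, ŋ, χ, ʁ, q, ʎ/.
Within that set, [−lateral] gives /k, ɟ, ɡ, ɥ, j, ŋ, χ, ʁ, q/.
Among these, [−labial] gives /k, ɟ, ɡ, j, ŋ, χ, ʁ, q/.
Then [+voice] leaves /ɟ, ɡ, j, ŋ, ʁ/.

ɟ, ɡ, j, ŋ, ʁ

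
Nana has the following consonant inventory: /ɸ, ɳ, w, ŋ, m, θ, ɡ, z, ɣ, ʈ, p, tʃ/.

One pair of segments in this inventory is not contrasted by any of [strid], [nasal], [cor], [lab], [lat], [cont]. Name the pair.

w, ɸ

On the given features, /w/ and /ɸ/ have an identical profile: [−strident], [−nasal], [−coronal], [+labial], [−lateral], [+continuant]. No other two segments in the inventory coincide on all 6 features. (They do differ in [sonorant], [voice], [round] and [dorsal], which are not among the given features.)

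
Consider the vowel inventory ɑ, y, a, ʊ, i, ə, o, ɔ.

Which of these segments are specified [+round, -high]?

Eliminate segments failing any feature: /ɑ, a, i, ə/ are [-round]; /y, ʊ/ are [+high]. The remaining /o, ɔ/ satisfy [+round], [-high].

o, ɔ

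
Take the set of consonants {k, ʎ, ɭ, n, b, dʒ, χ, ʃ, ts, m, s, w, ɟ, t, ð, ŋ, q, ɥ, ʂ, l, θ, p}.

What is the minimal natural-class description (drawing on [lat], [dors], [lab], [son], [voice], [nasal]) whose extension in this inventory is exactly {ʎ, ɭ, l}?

Every target segment is [+lateral] and no other inventory member is, so one feature is enough.

[+lat]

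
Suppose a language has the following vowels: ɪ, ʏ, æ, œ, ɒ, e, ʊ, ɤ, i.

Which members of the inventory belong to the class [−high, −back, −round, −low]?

The [−high] segments are /æ, œ, ɒ, e, ɤ/.
Intersecting with [−back] gives /æ, œ, e/.
Within that set, [−round] gives /æ, e/.
Among these, [−low] leaves /e/.

e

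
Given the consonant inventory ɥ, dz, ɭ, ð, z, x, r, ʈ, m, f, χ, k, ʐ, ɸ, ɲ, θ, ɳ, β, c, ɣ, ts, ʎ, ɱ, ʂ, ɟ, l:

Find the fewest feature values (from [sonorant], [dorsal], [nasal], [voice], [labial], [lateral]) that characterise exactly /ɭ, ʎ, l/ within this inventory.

[+lateral]

/ɭ, ʎ, l/ are exactly the [+lateral] segments in the inventory, so a single feature suffices.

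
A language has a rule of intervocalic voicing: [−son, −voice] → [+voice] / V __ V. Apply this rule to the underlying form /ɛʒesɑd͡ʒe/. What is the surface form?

[ɛʒezɑd͡ʒe]

Only /s/ occurs between two vowels (/e/ __ /ɑ/) and matches the structural description. It is a voiceless alveolar fricative, so [−son, −voice] holds; changing it to [+voice] with all other features held fixed yields /z/ (voiced alveolar fricative). No other segment meets both the structural description and the environment, so the output is [ɛʒezɑd͡ʒe].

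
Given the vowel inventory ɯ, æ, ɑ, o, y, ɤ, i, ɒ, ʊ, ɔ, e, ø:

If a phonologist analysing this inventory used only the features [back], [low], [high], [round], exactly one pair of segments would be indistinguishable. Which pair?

Both /ɔ/ and /o/ are [+back], [−low], [−high], [+round]. Since the list omits [tense] — which does distinguish the mid back rounded lax vowel from the mid back rounded tense vowel — this pair collapses; all other pairs remain distinct.

ɔ, o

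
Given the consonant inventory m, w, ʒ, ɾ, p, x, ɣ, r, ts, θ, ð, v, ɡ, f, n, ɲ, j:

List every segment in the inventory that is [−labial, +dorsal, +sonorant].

ɲ, j

Eliminate segments failing any feature: /m, w, p, v, f/ are [+labial]; /ʒ, ɾ, r, ts, θ, ð, n/ are [−dorsal]; /x, ɣ, ɡ/ are [−sonorant]. The remaining /ɲ, j/ satisfy [−labial], [+dorsal], [+sonorant].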